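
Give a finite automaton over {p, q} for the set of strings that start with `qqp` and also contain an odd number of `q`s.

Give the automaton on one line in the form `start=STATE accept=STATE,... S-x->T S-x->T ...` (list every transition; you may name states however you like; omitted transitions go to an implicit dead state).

Build one automaton per condition and run them in lockstep. The first has 5 states tracking whether the input so far still matches the prefix `qqp`; the second has 2 states tracking the count of `q`s modulo 2. A product state is a pair (one from each), accepting exactly when both do.
With 7 states:
       p  q 
>  A   B  C 
   B   B  D 
   C   D  E 
   D   D  B 
   E   F  D 
   F   F  G 
 * G   G  F 
(> = start, * = accepting)

start=A accept=G A-p->B A-q->C B-p->B B-q->D C-p->D C-q->E D-p->D D-q->B E-p->F E-q->D F-p->F F-q->G G-p->G G-q->F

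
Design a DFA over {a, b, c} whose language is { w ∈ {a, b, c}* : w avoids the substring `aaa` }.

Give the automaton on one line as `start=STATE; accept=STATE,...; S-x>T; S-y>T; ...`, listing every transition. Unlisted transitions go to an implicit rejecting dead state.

This is the complement of 'contains `aaa`'. Use the same substring-matching states — q0 through q3 holding how much of `aaa` has just been matched — but flip the accepting set: everything except the trap q3 accepts.
        a   b   c  
>* q0   q1  q0  q0 
 * q1   q2  q0  q0 
 * q2   q3  q0  q0 
   q3   q3  q3  q3 
(> = start, * = accepting)

start=q0; accept=q0,q1,q2; q0-a>q1; q0-b>q0; q0-c>q0; q1-a>q2; q1-b>q0; q1-c>q0; q2-a>q3; q2-b>q0; q2-c>q0; q3-a>q3; q3-b>q3; q3-c>q3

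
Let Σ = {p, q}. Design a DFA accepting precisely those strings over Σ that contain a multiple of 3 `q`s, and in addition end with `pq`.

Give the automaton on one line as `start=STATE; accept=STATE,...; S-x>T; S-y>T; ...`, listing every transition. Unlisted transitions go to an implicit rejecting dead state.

Build one automaton per condition and run them in lockstep. One (3 states) tracks the count of `q`s modulo 3; the other (3 states) tracks how much of the suffix `pq` has currently been matched. Each combined state is a pair, one component from each; accept when both components accept. After merging equivalent states the machine shrinks.
With 5 states:
        p   q  
>  S0   S0  S1 
   S1   S1  S2 
   S2   S3  S0 
   S3   S3  S4 
 * S4   S0  S1 
(> = start, * = accepting)

start=S0; accept=S4; S0-p>S0; S0-q>S1; S1-p>S1; S1-q>S2; S2-p>S3; S2-q>S0; S3-p>S3; S3-q>S4; S4-p>S0; S4-q>S1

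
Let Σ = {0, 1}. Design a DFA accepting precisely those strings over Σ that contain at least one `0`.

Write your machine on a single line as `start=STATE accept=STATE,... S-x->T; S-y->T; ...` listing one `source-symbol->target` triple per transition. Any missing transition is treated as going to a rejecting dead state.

start=q0; accept=q1,q2; q0-0->q1; q0-1->q0; q1-0->q2; q1-1->q1; q2-0->q2; q2-1->q2

Only the number of `0`s matters, and only up to 2. Make a chain q0 → q1 → q2 advanced by each `0` (with q2 absorbing); every other symbol self-loops. The accepting set is {q1, q2}.
3 states suffice.
        0   1  
>  q0   q1  q0 
 * q1   q2  q1 
 * q2   q2  q2 
(> = start, * = accepting)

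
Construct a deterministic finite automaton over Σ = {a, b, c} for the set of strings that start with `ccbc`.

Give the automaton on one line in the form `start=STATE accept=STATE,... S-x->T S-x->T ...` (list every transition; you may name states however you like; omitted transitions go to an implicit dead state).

start=q0 accept=q4 q0-a->q5 q0-b->q5 q0-c->q1 q1-a->q5 q1-b->q5 q1-c->q2 q2-a->q5 q2-b->q3 q2-c->q5 q3-a->q5 q3-b->q5 q3-c->q4 q4-a->q4 q4-b->q4 q4-c->q4 q5-a->q5 q5-b->q5 q5-c->q5

Check the first 4 symbols one by one: q0 through q3 record how many have matched `ccbc` so far; any wrong symbol goes to the dead state q5. After all 4 match we enter the accepting sink q4.
        a   b   c  
>  q0   q5  q5  q1 
   q1   q5  q5  q2 
   q2   q5  q3  q5 
   q3   q5  q5  q4 
 * q4   q4  q4  q4 
   q5   q5  q5  q5 
(> = start, * = accepting)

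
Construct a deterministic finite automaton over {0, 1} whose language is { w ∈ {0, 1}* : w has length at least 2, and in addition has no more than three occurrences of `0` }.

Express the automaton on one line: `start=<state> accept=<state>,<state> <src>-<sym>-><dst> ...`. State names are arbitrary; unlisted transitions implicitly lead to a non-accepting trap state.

start=A accept=D,E,F,G,H,I,J A-0->B A-1->C B-0->D B-1->E C-0->E C-1->F D-0->G D-1->H E-0->H E-1->I F-0->I F-1->J G-0->K G-1->G H-0->G H-1->H I-0->H I-1->I J-0->I J-1->J K-0->K K-1->K

Build one automaton per condition and run them in lockstep. The first has 4 states tracking the input length, saturating at 3; the second has 5 states tracking the count of `0`s, saturating at 4. A product state is a pair (one from each), accepting exactly when both do.
An 11-state machine:
       0  1 
>  A   B  C 
   B   D  E 
   C   E  F 
 * D   G  H 
 * E   H  I 
 * F   I  J 
 * G   K  G 
 * H   G  H 
 * I   H  I 
 * J   I  J 
   K   K  K 
(> = start, * = accepting)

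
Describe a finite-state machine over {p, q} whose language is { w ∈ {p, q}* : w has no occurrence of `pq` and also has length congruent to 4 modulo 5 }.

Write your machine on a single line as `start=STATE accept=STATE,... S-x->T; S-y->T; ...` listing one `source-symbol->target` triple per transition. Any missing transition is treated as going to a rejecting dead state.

start=S0; accept=S8,S9; S0-p->S1; S0-q->S2; S1-p->S3; S1-q->S4; S2-p->S3; S2-q->S5; S3-p->S6; S3-q->S4; S4-p->S4; S4-q->S4; S5-p->S6; S5-q->S7; S6-p->S8; S6-q->S4; S7-p->S8; S7-q->S9; S8-p->S10; S8-q->S4; S9-p->S10; S9-q->S0; S10-p->S1; S10-q->S4

Build one automaton per condition and run them in lockstep. The first has 3 states tracking partial matches of the forbidden pattern `pq`; the second has 5 states tracking the input length modulo 5. A product state is a pair (one from each), accepting exactly when both do. After merging equivalent states the machine shrinks.
11 states suffice.
          p    q  
>  S0     S1   S2 
   S1     S3   S4 
   S2     S3   S5 
   S3     S6   S4 
   S4     S4   S4 
   S5     S6   S7 
   S6     S8   S4 
   S7     S8   S9 
 * S8    S10   S4 
 * S9    S10   S0 
   S10    S1   S4 
(> = start, * = accepting)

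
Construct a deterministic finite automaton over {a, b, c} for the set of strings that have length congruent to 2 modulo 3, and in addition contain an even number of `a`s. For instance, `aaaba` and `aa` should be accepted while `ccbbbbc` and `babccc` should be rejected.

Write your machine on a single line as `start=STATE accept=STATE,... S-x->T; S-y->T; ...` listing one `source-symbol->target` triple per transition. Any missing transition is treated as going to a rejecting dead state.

start=q0; accept=q3; q0-a->q1; q0-b->q2; q0-c->q2; q1-a->q3; q1-b->q4; q1-c->q4; q2-a->q4; q2-b->q3; q2-c->q3; q3-a->q5; q3-b->q0; q3-c->q0; q4-a->q0; q4-b->q5; q4-c->q5; q5-a->q2; q5-b->q1; q5-c->q1

Handle the two conditions separately and then intersect. The first has 3 states tracking the input length modulo 3; the second has 2 states tracking the count of `a`s modulo 2. A product state is a pair (one from each), accepting exactly when both do.
With 6 states:
        a   b   c  
>  q0   q1  q2  q2 
   q1   q3  q4  q4 
   q2   q4  q3  q3 
 * q3   q5  q0  q0 
   q4   q0  q5  q5 
   q5   q2  q1  q1 
(> = start, * = accepting)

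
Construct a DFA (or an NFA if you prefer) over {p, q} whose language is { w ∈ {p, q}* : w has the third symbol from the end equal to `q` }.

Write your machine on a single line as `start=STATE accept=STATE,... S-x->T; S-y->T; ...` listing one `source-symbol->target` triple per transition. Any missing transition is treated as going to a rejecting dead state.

start=A; accept=L,M,N,O; A-p->B; A-q->C; B-p->D; B-q->E; C-p->F; C-q->G; D-p->H; D-q->I; E-p->J; E-q->K; F-p->L; F-q->M; G-p->N; G-q->O; H-p->H; H-q->I; I-p->J; I-q->K; J-p->L; J-q->M; K-p->N; K-q->O; L-p->H; L-q->I; M-p->J; M-q->K; N-p->L; N-q->M; O-p->N; O-q->O

A DFA must remember the last 3 symbols (since which symbol is third-to-last isn't known until the input ends). Use one state per possible window of the last ≤3 symbols; accept from those whose window starts with `q`.
15 states suffice.
       p  q 
>  A   B  C 
   B   D  E 
   C   F  G 
   D   H  I 
   E   J  K 
   F   L  M 
   G   N  O 
   H   H  I 
   I   J  K 
   J   L  M 
   K   N  O 
 * L   H  I 
 * M   J  K 
 * N   L  M 
 * O   N  O 
(> = start, * = accepting)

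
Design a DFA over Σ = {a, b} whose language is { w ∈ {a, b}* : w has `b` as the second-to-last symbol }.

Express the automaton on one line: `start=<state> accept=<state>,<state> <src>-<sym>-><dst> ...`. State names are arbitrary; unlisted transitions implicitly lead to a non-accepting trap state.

start=q0 accept=q5,q6 q0-a->q1 q0-b->q2 q1-a->q3 q1-b->q4 q2-a->q5 q2-b->q6 q3-a->q3 q3-b->q4 q4-a->q5 q4-b->q6 q5-a->q3 q5-b->q4 q6-a->q5 q6-b->q6

Because acceptance depends on a position counted from the end, the machine has to buffer the most recent 2 symbols. Make each state the string of the last up-to-2 symbols read; on input `x` shift the window left and append `x`. Accept when the buffered window has length 2 and begins with `b`.
With 7 states:
        a   b  
>  q0   q1  q2 
   q1   q3  q4 
   q2   q5  q6 
   q3   q3  q4 
   q4   q5  q6 
 * q5   q3  q4 
 * q6   q5  q6 
(> = start, * = accepting)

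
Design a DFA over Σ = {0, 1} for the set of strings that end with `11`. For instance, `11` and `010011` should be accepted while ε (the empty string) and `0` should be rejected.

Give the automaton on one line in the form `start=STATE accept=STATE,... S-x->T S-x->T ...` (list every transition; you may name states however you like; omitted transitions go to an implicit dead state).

Let each state record the length of the longest suffix of the input read so far that is also a prefix of `11`. S1 means the last symbol is `1`; S2 means the last 2 symbols are `11`. Accept only at S2, where the string currently ends in `11`.
3 states suffice.
        0   1  
>  S0   S0  S1 
   S1   S0  S2 
 * S2   S0  S2 
(> = start, * = accepting)

start=S0 accept=S2 S0-0->S0 S0-1->S1 S1-0->S0 S1-1->S2 S2-0->S0 S2-1->S2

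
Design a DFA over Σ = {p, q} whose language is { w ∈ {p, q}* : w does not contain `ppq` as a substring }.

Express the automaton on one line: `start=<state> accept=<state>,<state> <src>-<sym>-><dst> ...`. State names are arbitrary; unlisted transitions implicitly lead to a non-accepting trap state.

start=A accept=A,B,C A-p->B A-q->A B-p->C B-q->A C-p->C C-q->D D-p->D D-q->D

This is the complement of 'contains `ppq`'. Use the same substring-matching states — A through D holding how much of `ppq` has just been matched — but flip the accepting set: everything except the trap D accepts.
A 4-state machine:
       p  q 
>* A   B  A 
 * B   C  A 
 * C   C  D 
   D   D  D 
(> = start, * = accepting)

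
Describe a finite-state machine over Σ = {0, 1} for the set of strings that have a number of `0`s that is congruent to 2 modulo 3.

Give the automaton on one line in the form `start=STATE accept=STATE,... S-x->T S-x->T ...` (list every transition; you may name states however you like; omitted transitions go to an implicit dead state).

start=A accept=C A-0->B A-1->A B-0->C B-1->B C-0->A C-1->C

Keep the running count of `0`s modulo 3: each `0` advances along the cycle A → B → C → A while other symbols loop. Accept at C.
3 states suffice.
       0  1 
>  A   B  A 
   B   C  B 
 * C   A  C 
(> = start, * = accepting)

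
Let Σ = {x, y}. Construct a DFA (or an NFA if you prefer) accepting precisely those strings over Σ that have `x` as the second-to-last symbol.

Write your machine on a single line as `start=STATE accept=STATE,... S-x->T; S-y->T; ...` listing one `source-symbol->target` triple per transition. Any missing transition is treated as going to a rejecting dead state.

Because acceptance depends on a position counted from the end, the machine has to buffer the most recent 2 symbols. Make each state the string of the last up-to-2 symbols read; on input `x` shift the window left and append `x`. Accept when the buffered window has length 2 and begins with `x`.
        x   y  
>  S0   S1  S2 
   S1   S3  S4 
   S2   S5  S6 
 * S3   S3  S4 
 * S4   S5  S6 
   S5   S3  S4 
   S6   S5  S6 
(> = start, * = accepting)

start=S0; accept=S3,S4; S0-x->S1; S0-y->S2; S1-x->S3; S1-y->S4; S2-x->S5; S2-y->S6; S3-x->S3; S3-y->S4; S4-x->S5; S4-y->S6; S5-x->S3; S5-y->S4; S6-x->S5; S6-y->S6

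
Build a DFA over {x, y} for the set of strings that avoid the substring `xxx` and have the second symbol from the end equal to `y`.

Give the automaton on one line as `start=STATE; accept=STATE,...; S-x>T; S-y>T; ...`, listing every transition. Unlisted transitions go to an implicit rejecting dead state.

Run two small machines in parallel and take their product. The first has 4 states tracking partial matches of the forbidden pattern `xxx`; the second has 7 states tracking the last 2 symbols read. A product state is a pair (one from each), accepting exactly when both do. Minimizing collapses redundant product states.
7 states suffice.
        x   y  
>  S0   S1  S2 
   S1   S3  S2 
   S2   S4  S5 
   S3   S6  S2 
 * S4   S3  S2 
 * S5   S4  S5 
   S6   S6  S6 
(> = start, * = accepting)

start=S0; accept=S4,S5; S0-x>S1; S0-y>S2; S1-x>S3; S1-y>S2; S2-x>S4; S2-y>S5; S3-x>S6; S3-y>S2; S4-x>S3; S4-y>S2; S5-x>S4; S5-y>S5; S6-x>S6; S6-y>S6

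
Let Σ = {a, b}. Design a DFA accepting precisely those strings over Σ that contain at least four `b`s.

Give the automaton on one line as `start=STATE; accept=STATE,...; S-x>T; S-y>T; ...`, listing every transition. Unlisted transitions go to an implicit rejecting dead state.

start=q0; accept=q4,q5; q0-a>q0; q0-b>q1; q1-a>q1; q1-b>q2; q2-a>q2; q2-b>q3; q3-a>q3; q3-b>q4; q4-a>q4; q4-b>q5; q5-a>q5; q5-b>q5

Count `b`s, saturating at 5: states q0 through q4 mean 0 through 4 `b`s seen; q5 means more than 4. Each `b` increments (capped at q5); other symbols loop. Accept from {q4, q5}.
A 6-state machine:
        a   b  
>  q0   q0  q1 
   q1   q1  q2 
   q2   q2  q3 
   q3   q3  q4 
 * q4   q4  q5 
 * q5   q5  q5 
(> = start, * = accepting)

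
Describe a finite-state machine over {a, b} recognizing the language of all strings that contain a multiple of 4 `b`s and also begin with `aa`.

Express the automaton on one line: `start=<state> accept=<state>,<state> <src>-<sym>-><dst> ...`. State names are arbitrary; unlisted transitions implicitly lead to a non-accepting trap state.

Run two small machines in parallel and take their product. The first has 4 states tracking the count of `b`s modulo 4; the second has 4 states tracking whether the input so far still matches the prefix `aa`. A product state is a pair (one from each), accepting exactly when both do.
10 states suffice.
        a   b  
>  q0   q1  q2 
   q1   q3  q2 
   q2   q2  q4 
 * q3   q3  q5 
   q4   q4  q6 
   q5   q5  q7 
   q6   q6  q8 
   q7   q7  q9 
   q8   q8  q2 
   q9   q9  q3 
(> = start, * = accepting)

start=q0 accept=q3 q0-a->q1 q0-b->q2 q1-a->q3 q1-b->q2 q2-a->q2 q2-b->q4 q3-a->q3 q3-b->q5 q4-a->q4 q4-b->q6 q5-a->q5 q5-b->q7 q6-a->q6 q6-b->q8 q7-a->q7 q7-b->q9 q8-a->q8 q8-b->q2 q9-a->q9 q9-b->q3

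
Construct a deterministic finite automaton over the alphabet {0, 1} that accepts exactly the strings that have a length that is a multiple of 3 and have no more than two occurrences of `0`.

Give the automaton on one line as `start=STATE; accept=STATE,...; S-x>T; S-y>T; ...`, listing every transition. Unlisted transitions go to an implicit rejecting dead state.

Build one automaton per condition and run them in lockstep. The first has 3 states tracking the input length modulo 3; the second has 4 states tracking the count of `0`s, saturating at 3. A product state is a pair (one from each), accepting exactly when both do. Minimizing collapses redundant product states.
        0   1  
>* q0   q1  q2 
   q1   q3  q4 
   q2   q4  q5 
   q3   q6  q7 
   q4   q7  q8 
   q5   q8  q0 
   q6   q6  q6 
 * q7   q6  q9 
 * q8   q9  q1 
   q9   q6  q3 
(> = start, * = accepting)

start=q0; accept=q0,q7,q8; q0-0>q1; q0-1>q2; q1-0>q3; q1-1>q4; q2-0>q4; q2-1>q5; q3-0>q6; q3-1>q7; q4-0>q7; q4-1>q8; q5-0>q8; q5-1>q0; q6-0>q6; q6-1>q6; q7-0>q6; q7-1>q9; q8-0>q9; q8-1>q1; q9-0>q6; q9-1>q3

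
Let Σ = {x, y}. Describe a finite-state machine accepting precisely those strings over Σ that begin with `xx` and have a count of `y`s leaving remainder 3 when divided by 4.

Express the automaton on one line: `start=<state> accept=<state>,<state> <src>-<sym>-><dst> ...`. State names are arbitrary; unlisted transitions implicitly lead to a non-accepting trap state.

start=s0 accept=s9 s0-x->s1 s0-y->s2 s1-x->s3 s1-y->s2 s2-x->s2 s2-y->s4 s3-x->s3 s3-y->s5 s4-x->s4 s4-y->s6 s5-x->s5 s5-y->s7 s6-x->s6 s6-y->s8 s7-x->s7 s7-y->s9 s8-x->s8 s8-y->s2 s9-x->s9 s9-y->s3

Handle the two conditions separately and then intersect. The first has 4 states tracking whether the input so far still matches the prefix `xx`; the second has 4 states tracking the count of `y`s modulo 4. A product state is a pair (one from each), accepting exactly when both do.
10 states suffice.
        x   y  
>  s0   s1  s2 
   s1   s3  s2 
   s2   s2  s4 
   s3   s3  s5 
   s4   s4  s6 
   s5   s5  s7 
   s6   s6  s8 
   s7   s7  s9 
   s8   s8  s2 
 * s9   s9  s3 
(> = start, * = accepting)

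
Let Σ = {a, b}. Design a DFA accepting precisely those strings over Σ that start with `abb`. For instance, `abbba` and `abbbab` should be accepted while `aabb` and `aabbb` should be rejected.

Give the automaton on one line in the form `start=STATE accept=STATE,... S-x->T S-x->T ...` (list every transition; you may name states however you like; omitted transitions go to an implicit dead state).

Check the first 3 symbols one by one: q0 through q2 record how many have matched `abb` so far; any wrong symbol goes to the dead state q4. After all 3 match we enter the accepting sink q3.
With 5 states:
        a   b  
>  q0   q1  q4 
   q1   q4  q2 
   q2   q4  q3 
 * q3   q3  q3 
   q4   q4  q4 
(> = start, * = accepting)

start=q0 accept=q3 q0-a->q1 q0-b->q4 q1-a->q4 q1-b->q2 q2-a->q4 q2-b->q3 q3-a->q3 q3-b->q3 q4-a->q4 q4-b->q4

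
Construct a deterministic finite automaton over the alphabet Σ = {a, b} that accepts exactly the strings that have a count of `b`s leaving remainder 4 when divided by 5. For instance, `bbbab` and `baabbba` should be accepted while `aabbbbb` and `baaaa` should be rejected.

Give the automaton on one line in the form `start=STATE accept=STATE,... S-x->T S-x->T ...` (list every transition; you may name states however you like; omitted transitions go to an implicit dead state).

Keep the running count of `b`s modulo 5: each `b` advances along the cycle q0 → q1 → q2 → q3 → q4 → q0 while other symbols loop. Accept at q4.
A 5-state machine:
        a   b  
>  q0   q0  q1 
   q1   q1  q2 
   q2   q2  q3 
   q3   q3  q4 
 * q4   q4  q0 
(> = start, * = accepting)

start=q0 accept=q4 q0-a->q0 q0-b->q1 q1-a->q1 q1-b->q2 q2-a->q2 q2-b->q3 q3-a->q3 q3-b->q4 q4-a->q4 q4-b->q0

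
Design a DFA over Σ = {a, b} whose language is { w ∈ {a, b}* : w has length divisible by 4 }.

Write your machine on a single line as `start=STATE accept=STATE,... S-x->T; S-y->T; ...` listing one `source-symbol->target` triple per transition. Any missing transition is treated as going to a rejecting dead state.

start=q0; accept=q0; q0-a->q1; q0-b->q1; q1-a->q2; q1-b->q2; q2-a->q3; q2-b->q3; q3-a->q0; q3-b->q0

Count input length modulo 4: every symbol advances one step around the cycle q0 → q1 → q2 → q3 → q0. Accept at q0.
        a   b  
>* q0   q1  q1 
   q1   q2  q2 
   q2   q3  q3 
   q3   q0  q0 
(> = start, * = accepting)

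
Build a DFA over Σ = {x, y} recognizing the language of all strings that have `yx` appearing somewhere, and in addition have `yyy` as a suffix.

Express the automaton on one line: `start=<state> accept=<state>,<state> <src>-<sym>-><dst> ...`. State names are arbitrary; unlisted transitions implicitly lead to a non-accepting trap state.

Handle the two conditions separately and then intersect. The first has 3 states tracking whether and how much of `yx` has been seen; the second has 4 states tracking how much of the suffix `yyy` has currently been matched. A product state is a pair (one from each), accepting exactly when both do. After merging equivalent states the machine shrinks.
A 6-state machine:
        x   y  
>  S0   S0  S1 
   S1   S2  S1 
   S2   S2  S3 
   S3   S2  S4 
   S4   S2  S5 
 * S5   S2  S5 
(> = start, * = accepting)

start=S0 accept=S5 S0-x->S0 S0-y->S1 S1-x->S2 S1-y->S1 S2-x->S2 S2-y->S3 S3-x->S2 S3-y->S4 S4-x->S2 S4-y->S5 S5-x->S2 S5-y->S5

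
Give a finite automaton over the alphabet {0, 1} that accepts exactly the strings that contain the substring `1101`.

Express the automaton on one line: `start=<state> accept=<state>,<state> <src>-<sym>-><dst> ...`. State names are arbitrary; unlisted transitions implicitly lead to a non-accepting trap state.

start=A accept=E A-0->A A-1->B B-0->A B-1->C C-0->D C-1->C D-0->A D-1->E E-0->E E-1->E

States A..D record the length of the longest prefix of `1101` that matches the current input suffix. Reaching E means `1101` has been seen, and we stay there forever. Accept from E.
       0  1 
>  A   A  B 
   B   A  C 
   C   D  C 
   D   A  E 
 * E   E  E 
(> = start, * = accepting)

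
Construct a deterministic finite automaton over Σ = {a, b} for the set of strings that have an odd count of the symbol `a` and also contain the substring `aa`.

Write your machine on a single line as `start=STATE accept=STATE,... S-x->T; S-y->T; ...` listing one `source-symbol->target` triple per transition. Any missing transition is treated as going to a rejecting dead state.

start=q0; accept=q4; q0-a->q1; q0-b->q0; q1-a->q2; q1-b->q3; q2-a->q4; q2-b->q2; q3-a->q5; q3-b->q3; q4-a->q2; q4-b->q4; q5-a->q4; q5-b->q0

Run two small machines in parallel and take their product. One (2 states) tracks the count of `a`s modulo 2; the other (3 states) tracks whether and how much of `aa` has been seen. Each combined state is a pair, one component from each; accept when both components accept.
A 6-state machine:
        a   b  
>  q0   q1  q0 
   q1   q2  q3 
   q2   q4  q2 
   q3   q5  q3 
 * q4   q2  q4 
   q5   q4  q0 
(> = start, * = accepting)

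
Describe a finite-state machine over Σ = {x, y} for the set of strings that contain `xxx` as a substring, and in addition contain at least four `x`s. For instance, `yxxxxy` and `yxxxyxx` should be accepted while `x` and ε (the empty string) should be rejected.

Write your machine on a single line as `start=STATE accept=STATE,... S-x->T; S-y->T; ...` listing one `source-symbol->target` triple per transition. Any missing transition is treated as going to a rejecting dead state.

Handle the two conditions separately and then intersect. The first has 4 states tracking whether and how much of `xxx` has been seen; the second has 6 states tracking the count of `x`s, saturating at 5. A product state is a pair (one from each), accepting exactly when both do. After merging equivalent states the machine shrinks.
        x   y  
>  q0   q1  q0 
   q1   q2  q3 
   q2   q4  q3 
   q3   q5  q3 
   q4   q6  q4 
   q5   q7  q3 
 * q6   q6  q6 
   q7   q6  q3 
(> = start, * = accepting)

start=q0; accept=q6; q0-x->q1; q0-y->q0; q1-x->q2; q1-y->q3; q2-x->q4; q2-y->q3; q3-x->q5; q3-y->q3; q4-x->q6; q4-y->q4; q5-x->q7; q5-y->q3; q6-x->q6; q6-y->q6; q7-x->q6; q7-y->q3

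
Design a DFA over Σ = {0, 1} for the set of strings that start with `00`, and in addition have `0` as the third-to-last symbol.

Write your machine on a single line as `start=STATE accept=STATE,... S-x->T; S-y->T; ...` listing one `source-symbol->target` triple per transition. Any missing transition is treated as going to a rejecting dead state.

Build one automaton per condition and run them in lockstep. The first has 4 states tracking whether the input so far still matches the prefix `00`; the second has 15 states tracking the last 3 symbols read. A product state is a pair (one from each), accepting exactly when both do.
          0    1  
>  q0     q1   q2 
   q1     q3   q4 
   q2     q5   q6 
   q3     q7   q8 
   q4     q9  q10 
   q5    q11  q12 
   q6    q13  q14 
 * q7     q7   q8 
 * q8    q15  q16 
   q9    q11  q12 
   q10   q13  q14 
   q11   q17  q18 
   q12    q9  q10 
   q13   q11  q12 
   q14   q13  q14 
 * q15   q19  q20 
 * q16   q21  q22 
   q17   q17  q18 
   q18    q9  q10 
   q19    q7   q8 
   q20   q15  q16 
   q21   q19  q20 
   q22   q21  q22 
(> = start, * = accepting)

start=q0; accept=q7,q8,q15,q16; q0-0->q1; q0-1->q2; q1-0->q3; q1-1->q4; q2-0->q5; q2-1->q6; q3-0->q7; q3-1->q8; q4-0->q9; q4-1->q10; q5-0->q11; q5-1->q12; q6-0->q13; q6-1->q14; q7-0->q7; q7-1->q8; q8-0->q15; q8-1->q16; q9-0->q11; q9-1->q12; q10-0->q13; q10-1->q14; q11-0->q17; q11-1->q18; q12-0->q9; q12-1->q10; q13-0->q11; q13-1->q12; q14-0->q13; q14-1->q14; q15-0->q19; q15-1->q20; q16-0->q21; q16-1->q22; q17-0->q17; q17-1->q18; q18-0->q9; q18-1->q10; q19-0->q7; q19-1->q8; q20-0->q15; q20-1->q16; q21-0->q19; q21-1->q20; q22-0->q21; q22-1->q22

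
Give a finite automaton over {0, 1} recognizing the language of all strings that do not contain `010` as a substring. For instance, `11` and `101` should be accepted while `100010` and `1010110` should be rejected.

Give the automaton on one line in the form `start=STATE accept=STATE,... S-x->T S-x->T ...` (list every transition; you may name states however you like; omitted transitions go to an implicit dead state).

This is the complement of 'contains `010`'. Use the same substring-matching states — s0 through s3 holding how much of `010` has just been matched — but flip the accepting set: everything except the trap s3 accepts.
A 4-state machine:
        0   1  
>* s0   s1  s0 
 * s1   s1  s2 
 * s2   s3  s0 
   s3   s3  s3 
(> = start, * = accepting)

start=s0 accept=s0,s1,s2 s0-0->s1 s0-1->s0 s1-0->s1 s1-1->s2 s2-0->s3 s2-1->s0 s3-0->s3 s3-1->s3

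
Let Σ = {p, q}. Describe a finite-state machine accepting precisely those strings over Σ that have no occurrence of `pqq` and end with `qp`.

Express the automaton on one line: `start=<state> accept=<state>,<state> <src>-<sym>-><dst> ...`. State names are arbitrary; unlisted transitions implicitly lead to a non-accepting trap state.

Run two small machines in parallel and take their product. One (4 states) tracks partial matches of the forbidden pattern `pqq`; the other (3 states) tracks how much of the suffix `qp` has currently been matched. Each combined state is a pair, one component from each; accept when both components accept. Minimizing collapses redundant product states.
A 6-state machine:
       p  q 
>  A   B  C 
   B   B  D 
   C   E  C 
   D   E  F 
 * E   B  D 
   F   F  F 
(> = start, * = accepting)

start=A accept=E A-p->B A-q->C B-p->B B-q->D C-p->E C-q->C D-p->E D-q->F E-p->B E-q->D F-p->F F-q->F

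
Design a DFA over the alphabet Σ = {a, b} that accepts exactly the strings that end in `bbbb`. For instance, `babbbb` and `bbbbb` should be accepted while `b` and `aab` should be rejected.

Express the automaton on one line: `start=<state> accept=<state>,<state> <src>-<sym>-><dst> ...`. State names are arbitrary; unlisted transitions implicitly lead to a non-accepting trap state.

start=q0 accept=q4 q0-a->q0 q0-b->q1 q1-a->q0 q1-b->q2 q2-a->q0 q2-b->q3 q3-a->q0 q3-b->q4 q4-a->q0 q4-b->q4

Remember how much of `bbbb` the current input suffix matches. State q0 means no match yet; q1 means the last symbol is `b`; q2 means the last 2 symbols are `bb`; q3 means the last 3 symbols are `bbb`; q4 means the last 4 symbols are `bbbb`. Only q4 accepts. On a mismatch, fall back to the longest proper suffix that is still a prefix of `bbbb`.
5 states suffice.
        a   b  
>  q0   q0  q1 
   q1   q0  q2 
   q2   q0  q3 
   q3   q0  q4 
 * q4   q0  q4 
(> = start, * = accepting)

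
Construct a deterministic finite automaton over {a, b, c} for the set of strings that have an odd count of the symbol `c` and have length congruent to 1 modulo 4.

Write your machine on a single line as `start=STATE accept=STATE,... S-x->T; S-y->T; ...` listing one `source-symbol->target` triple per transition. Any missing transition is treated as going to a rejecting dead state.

start=q0; accept=q2; q0-a->q1; q0-b->q1; q0-c->q2; q1-a->q3; q1-b->q3; q1-c->q4; q2-a->q4; q2-b->q4; q2-c->q3; q3-a->q5; q3-b->q5; q3-c->q6; q4-a->q6; q4-b->q6; q4-c->q5; q5-a->q0; q5-b->q0; q5-c->q7; q6-a->q7; q6-b->q7; q6-c->q0; q7-a->q2; q7-b->q2; q7-c->q1

Build one automaton per condition and run them in lockstep. One (2 states) tracks the count of `c`s modulo 2; the other (4 states) tracks the input length modulo 4. Each combined state is a pair, one component from each; accept when both components accept.
        a   b   c  
>  q0   q1  q1  q2 
   q1   q3  q3  q4 
 * q2   q4  q4  q3 
   q3   q5  q5  q6 
   q4   q6  q6  q5 
   q5   q0  q0  q7 
   q6   q7  q7  q0 
   q7   q2  q2  q1 
(> = start, * = accepting)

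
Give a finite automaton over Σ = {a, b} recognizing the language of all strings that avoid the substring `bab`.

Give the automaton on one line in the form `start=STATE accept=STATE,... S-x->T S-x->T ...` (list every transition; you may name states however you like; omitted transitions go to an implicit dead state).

Track partial matches of the forbidden pattern `bab`. State S3 is a dead state reached once `bab` has occurred; every other state accepts. S0 means no part of `bab` is currently matched.
With 4 states:
        a   b  
>* S0   S0  S1 
 * S1   S2  S1 
 * S2   S0  S3 
   S3   S3  S3 
(> = start, * = accepting)

start=S0 accept=S0,S1,S2 S0-a->S0 S0-b->S1 S1-a->S2 S1-b->S1 S2-a->S0 S2-b->S3 S3-a->S3 S3-b->S3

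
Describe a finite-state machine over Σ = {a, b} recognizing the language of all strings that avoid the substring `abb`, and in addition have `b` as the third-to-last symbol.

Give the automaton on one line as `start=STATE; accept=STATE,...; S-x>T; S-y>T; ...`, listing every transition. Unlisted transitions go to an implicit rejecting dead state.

Build one automaton per condition and run them in lockstep. One (4 states) tracks partial matches of the forbidden pattern `abb`; the other (15 states) tracks the last 3 symbols read. Each combined state is a pair, one component from each; accept when both components accept. Minimizing collapses redundant product states.
An 11-state machine:
          a    b  
>  s0     s1   s2 
   s1     s1   s3 
   s2     s4   s5 
   s3     s4   s6 
   s4     s7   s8 
   s5     s9  s10 
   s6     s6   s6 
 * s7     s1   s3 
 * s8     s4   s6 
 * s9     s7   s8 
 * s10    s9  s10 
(> = start, * = accepting)

start=s0; accept=s7,s8,s9,s10; s0-a>s1; s0-b>s2; s1-a>s1; s1-b>s3; s2-a>s4; s2-b>s5; s3-a>s4; s3-b>s6; s4-a>s7; s4-b>s8; s5-a>s9; s5-b>s10; s6-a>s6; s6-b>s6; s7-a>s1; s7-b>s3; s8-a>s4; s8-b>s6; s9-a>s7; s9-b>s8; s10-a>s9; s10-b>s10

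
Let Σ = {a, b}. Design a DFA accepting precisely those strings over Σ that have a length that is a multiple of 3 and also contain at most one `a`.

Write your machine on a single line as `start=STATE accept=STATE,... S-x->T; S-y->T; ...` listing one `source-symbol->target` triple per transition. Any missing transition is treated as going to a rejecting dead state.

start=s0; accept=s0,s7; s0-a->s1; s0-b->s2; s1-a->s3; s1-b->s4; s2-a->s4; s2-b->s5; s3-a->s6; s3-b->s6; s4-a->s6; s4-b->s7; s5-a->s7; s5-b->s0; s6-a->s8; s6-b->s8; s7-a->s8; s7-b->s1; s8-a->s3; s8-b->s3

Handle the two conditions separately and then intersect. One (3 states) tracks the input length modulo 3; the other (3 states) tracks the count of `a`s, saturating at 2. Each combined state is a pair, one component from each; accept when both components accept.
        a   b  
>* s0   s1  s2 
   s1   s3  s4 
   s2   s4  s5 
   s3   s6  s6 
   s4   s6  s7 
   s5   s7  s0 
   s6   s8  s8 
 * s7   s8  s1 
   s8   s3  s3 
(> = start, * = accepting)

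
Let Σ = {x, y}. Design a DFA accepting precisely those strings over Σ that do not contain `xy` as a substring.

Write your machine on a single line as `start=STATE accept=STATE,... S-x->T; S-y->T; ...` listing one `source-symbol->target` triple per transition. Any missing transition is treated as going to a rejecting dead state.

start=A; accept=A,B; A-x->B; A-y->A; B-x->B; B-y->C; C-x->C; C-y->C

This is the complement of 'contains `xy`'. Use the same substring-matching states — A through C holding how much of `xy` has just been matched — but flip the accepting set: everything except the trap C accepts.
       x  y 
>* A   B  A 
 * B   B  C 
   C   C  C 
(> = start, * = accepting)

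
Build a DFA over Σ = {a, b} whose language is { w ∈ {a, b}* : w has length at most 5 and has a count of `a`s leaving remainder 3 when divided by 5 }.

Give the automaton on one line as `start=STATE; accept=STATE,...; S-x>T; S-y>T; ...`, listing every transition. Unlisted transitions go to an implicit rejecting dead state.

Build one automaton per condition and run them in lockstep. One (7 states) tracks the input length, saturating at 6; the other (5 states) tracks the count of `a`s modulo 5. Each combined state is a pair, one component from each; accept when both components accept. Equivalent product states are then merged.
With 13 states:
          a    b  
>  s0     s1   s2 
   s1     s3   s4 
   s2     s4   s5 
   s3     s6   s7 
   s4     s7   s8 
   s5     s8   s9 
 * s6     s9  s10 
   s7    s10  s11 
   s8    s11   s9 
   s9     s9   s9 
 * s10    s9  s12 
   s11   s12   s9 
 * s12    s9   s9 
(> = start, * = accepting)

start=s0; accept=s6,s10,s12; s0-a>s1; s0-b>s2; s1-a>s3; s1-b>s4; s2-a>s4; s2-b>s5; s3-a>s6; s3-b>s7; s4-a>s7; s4-b>s8; s5-a>s8; s5-b>s9; s6-a>s9; s6-b>s10; s7-a>s10; s7-b>s11; s8-a>s11; s8-b>s9; s9-a>s9; s9-b>s9; s10-a>s9; s10-b>s12; s11-a>s12; s11-b>s9; s12-a>s9; s12-b>s9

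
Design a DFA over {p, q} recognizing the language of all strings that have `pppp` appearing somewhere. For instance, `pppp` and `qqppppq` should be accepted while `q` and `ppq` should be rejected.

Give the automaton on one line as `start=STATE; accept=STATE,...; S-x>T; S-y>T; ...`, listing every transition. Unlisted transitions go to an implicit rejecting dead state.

start=s0; accept=s4; s0-p>s1; s0-q>s0; s1-p>s2; s1-q>s0; s2-p>s3; s2-q>s0; s3-p>s4; s3-q>s0; s4-p>s4; s4-q>s4

Track how much of `pppp` has been matched so far: state s0 is no progress, s4 is the absorbing accept state reached once `pppp` has occurred. Intermediate states record partial matches; on a mismatch, fall back to the longest reusable overlap.
With 5 states:
        p   q  
>  s0   s1  s0 
   s1   s2  s0 
   s2   s3  s0 
   s3   s4  s0 
 * s4   s4  s4 
(> = start, * = accepting)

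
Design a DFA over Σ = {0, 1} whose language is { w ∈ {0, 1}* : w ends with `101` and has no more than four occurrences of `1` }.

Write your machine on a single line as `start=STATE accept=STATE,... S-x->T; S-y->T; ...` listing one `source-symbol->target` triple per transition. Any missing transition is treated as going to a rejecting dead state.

Build one automaton per condition and run them in lockstep. The first has 4 states tracking how much of the suffix `101` has currently been matched; the second has 6 states tracking the count of `1`s, saturating at 5. A product state is a pair (one from each), accepting exactly when both do.
          0    1  
>  S0     S0   S1 
   S1     S2   S3 
   S2     S4   S5 
   S3     S6   S7 
   S4     S4   S3 
 * S5     S6   S7 
   S6     S8   S9 
   S7    S10  S11 
   S8     S8   S7 
 * S9    S10  S11 
   S10   S12  S13 
   S11   S14  S15 
   S12   S12  S11 
 * S13   S14  S15 
   S14   S16  S17 
   S15   S18  S15 
   S16   S16  S15 
   S17   S18  S15 
   S18   S19  S17 
   S19   S19  S15 
(> = start, * = accepting)

start=S0; accept=S5,S9,S13; S0-0->S0; S0-1->S1; S1-0->S2; S1-1->S3; S2-0->S4; S2-1->S5; S3-0->S6; S3-1->S7; S4-0->S4; S4-1->S3; S5-0->S6; S5-1->S7; S6-0->S8; S6-1->S9; S7-0->S10; S7-1->S11; S8-0->S8; S8-1->S7; S9-0->S10; S9-1->S11; S10-0->S12; S10-1->S13; S11-0->S14; S11-1->S15; S12-0->S12; S12-1->S11; S13-0->S14; S13-1->S15; S14-0->S16; S14-1->S17; S15-0->S18; S15-1->S15; S16-0->S16; S16-1->S15; S17-0->S18; S17-1->S15; S18-0->S19; S18-1->S17; S19-0->S19; S19-1->S15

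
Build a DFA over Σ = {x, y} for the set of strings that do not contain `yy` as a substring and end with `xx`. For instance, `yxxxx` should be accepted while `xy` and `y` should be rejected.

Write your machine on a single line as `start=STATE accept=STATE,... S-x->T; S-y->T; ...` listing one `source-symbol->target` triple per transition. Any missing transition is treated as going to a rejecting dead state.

Handle the two conditions separately and then intersect. One (3 states) tracks partial matches of the forbidden pattern `yy`; the other (3 states) tracks how much of the suffix `xx` has currently been matched. Each combined state is a pair, one component from each; accept when both components accept. Minimizing collapses redundant product states.
A 5-state machine:
        x   y  
>  q0   q1  q2 
   q1   q3  q2 
   q2   q1  q4 
 * q3   q3  q2 
   q4   q4  q4 
(> = start, * = accepting)

start=q0; accept=q3; q0-x->q1; q0-y->q2; q1-x->q3; q1-y->q2; q2-x->q1; q2-y->q4; q3-x->q3; q3-y->q2; q4-x->q4; q4-y->q4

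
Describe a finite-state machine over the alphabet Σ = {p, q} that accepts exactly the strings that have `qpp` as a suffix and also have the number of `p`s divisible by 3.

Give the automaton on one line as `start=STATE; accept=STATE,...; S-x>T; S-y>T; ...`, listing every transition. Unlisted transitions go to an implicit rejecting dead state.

Build one automaton per condition and run them in lockstep. One (4 states) tracks how much of the suffix `qpp` has currently been matched; the other (3 states) tracks the count of `p`s modulo 3. Each combined state is a pair, one component from each; accept when both components accept. Equivalent product states are then merged.
With 6 states:
        p   q  
>  S0   S1  S0 
   S1   S2  S3 
   S2   S0  S2 
   S3   S4  S3 
   S4   S5  S2 
 * S5   S1  S0 
(> = start, * = accepting)

start=S0; accept=S5; S0-p>S1; S0-q>S0; S1-p>S2; S1-q>S3; S2-p>S0; S2-q>S2; S3-p>S4; S3-q>S3; S4-p>S5; S4-q>S2; S5-p>S1; S5-q>S0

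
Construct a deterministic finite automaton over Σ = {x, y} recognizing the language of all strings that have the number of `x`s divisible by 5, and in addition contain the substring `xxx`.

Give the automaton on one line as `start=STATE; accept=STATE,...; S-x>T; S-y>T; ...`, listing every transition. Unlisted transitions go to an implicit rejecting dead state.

Run two small machines in parallel and take their product. The first has 5 states tracking the count of `x`s modulo 5; the second has 4 states tracking whether and how much of `xxx` has been seen. A product state is a pair (one from each), accepting exactly when both do.
20 states suffice.
          x    y  
>  q0     q1   q0 
   q1     q2   q3 
   q2     q4   q5 
   q3     q6   q3 
   q4     q7   q4 
   q5     q8   q5 
   q6     q9   q5 
   q7    q10   q7 
   q8    q11  q12 
   q9     q7  q12 
 * q10   q13  q10 
   q11   q10  q14 
   q12   q15  q12 
   q13   q16  q13 
   q14   q17  q14 
   q15   q18  q14 
   q16    q4  q16 
   q17   q19   q0 
   q18   q13   q0 
   q19   q16   q3 
(> = start, * = accepting)

start=q0; accept=q10; q0-x>q1; q0-y>q0; q1-x>q2; q1-y>q3; q2-x>q4; q2-y>q5; q3-x>q6; q3-y>q3; q4-x>q7; q4-y>q4; q5-x>q8; q5-y>q5; q6-x>q9; q6-y>q5; q7-x>q10; q7-y>q7; q8-x>q11; q8-y>q12; q9-x>q7; q9-y>q12; q10-x>q13; q10-y>q10; q11-x>q10; q11-y>q14; q12-x>q15; q12-y>q12; q13-x>q16; q13-y>q13; q14-x>q17; q14-y>q14; q15-x>q18; q15-y>q14; q16-x>q4; q16-y>q16; q17-x>q19; q17-y>q0; q18-x>q13; q18-y>q0; q19-x>q16; q19-y>q3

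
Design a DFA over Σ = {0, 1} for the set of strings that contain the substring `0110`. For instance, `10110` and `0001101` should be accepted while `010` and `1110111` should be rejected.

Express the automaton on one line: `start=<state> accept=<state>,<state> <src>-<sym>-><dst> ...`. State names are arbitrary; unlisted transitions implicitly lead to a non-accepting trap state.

Track how much of `0110` has been matched so far: state q0 is no progress, q4 is the absorbing accept state reached once `0110` has occurred. Intermediate states record partial matches; on a mismatch, fall back to the longest reusable overlap.
With 5 states:
        0   1  
>  q0   q1  q0 
   q1   q1  q2 
   q2   q1  q3 
   q3   q4  q0 
 * q4   q4  q4 
(> = start, * = accepting)

start=q0 accept=q4 q0-0->q1 q0-1->q0 q1-0->q1 q1-1->q2 q2-0->q1 q2-1->q3 q3-0->q4 q3-1->q0 q4-0->q4 q4-1->q4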